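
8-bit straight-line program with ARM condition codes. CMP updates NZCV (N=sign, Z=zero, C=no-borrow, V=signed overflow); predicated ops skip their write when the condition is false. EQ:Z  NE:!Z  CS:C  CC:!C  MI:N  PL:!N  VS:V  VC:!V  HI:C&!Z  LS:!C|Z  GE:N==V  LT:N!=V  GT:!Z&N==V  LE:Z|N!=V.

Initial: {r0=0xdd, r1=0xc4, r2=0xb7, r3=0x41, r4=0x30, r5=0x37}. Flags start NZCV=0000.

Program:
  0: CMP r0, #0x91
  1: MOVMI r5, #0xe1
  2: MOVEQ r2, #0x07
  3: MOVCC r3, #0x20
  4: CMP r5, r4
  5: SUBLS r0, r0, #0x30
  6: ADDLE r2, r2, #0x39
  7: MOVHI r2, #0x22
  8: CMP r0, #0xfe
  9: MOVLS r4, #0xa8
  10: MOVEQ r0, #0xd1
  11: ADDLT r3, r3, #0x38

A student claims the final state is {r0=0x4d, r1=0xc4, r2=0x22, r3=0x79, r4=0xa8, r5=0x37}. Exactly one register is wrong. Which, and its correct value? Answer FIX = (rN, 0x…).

0: ✓ CMP  NZCV=0010
1: · MOVMI
2: · MOVEQ
3: · MOVCC
4: ✓ CMP  NZCV=0010
5: · SUBLS
6: · ADDLE
7: ✓ MOVHI  r2←0x22
8: ✓ CMP  NZCV=1000
9: ✓ MOVLS  r4←0xa8
10: · MOVEQ
11: ✓ ADDLT  r3←0x79

FIX = (r0, 0xdd)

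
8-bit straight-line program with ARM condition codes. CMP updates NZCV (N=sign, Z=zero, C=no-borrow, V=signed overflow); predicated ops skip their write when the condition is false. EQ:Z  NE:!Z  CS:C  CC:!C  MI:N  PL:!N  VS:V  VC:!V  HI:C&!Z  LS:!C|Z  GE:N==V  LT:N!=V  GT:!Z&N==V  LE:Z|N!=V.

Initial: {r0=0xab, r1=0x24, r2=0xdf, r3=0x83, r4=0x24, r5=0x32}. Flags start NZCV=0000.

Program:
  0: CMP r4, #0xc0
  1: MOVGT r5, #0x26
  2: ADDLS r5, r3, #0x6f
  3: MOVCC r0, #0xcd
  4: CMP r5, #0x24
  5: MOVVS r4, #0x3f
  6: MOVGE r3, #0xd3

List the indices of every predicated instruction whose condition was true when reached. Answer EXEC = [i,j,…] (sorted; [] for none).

0: ✓ CMP  NZCV=0000
1: ✓ MOVGT  r5←0x26
2: ✓ ADDLS  r5←0xf2
3: ✓ MOVCC  r0←0xcd
4: ✓ CMP  NZCV=1010
5: · MOVVS
6: · MOVGE

EXEC = [1,2,3]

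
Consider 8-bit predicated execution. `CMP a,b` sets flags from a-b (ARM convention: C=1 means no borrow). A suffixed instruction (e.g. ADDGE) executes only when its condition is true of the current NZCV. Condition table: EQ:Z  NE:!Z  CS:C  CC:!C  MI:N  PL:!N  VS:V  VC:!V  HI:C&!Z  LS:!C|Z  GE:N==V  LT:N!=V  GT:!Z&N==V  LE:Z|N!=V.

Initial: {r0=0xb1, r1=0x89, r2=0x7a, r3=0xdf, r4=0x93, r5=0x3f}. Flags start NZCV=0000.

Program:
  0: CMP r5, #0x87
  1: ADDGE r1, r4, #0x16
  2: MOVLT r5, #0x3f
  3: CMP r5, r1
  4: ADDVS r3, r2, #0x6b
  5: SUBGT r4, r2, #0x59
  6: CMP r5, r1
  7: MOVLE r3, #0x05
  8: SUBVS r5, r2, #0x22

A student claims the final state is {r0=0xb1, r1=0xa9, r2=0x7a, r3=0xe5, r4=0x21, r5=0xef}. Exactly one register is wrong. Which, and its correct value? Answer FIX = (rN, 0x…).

0: ✓ CMP  NZCV=1001
1: ✓ ADDGE  r1←0xa9
2: · MOVLT
3: ✓ CMP  NZCV=1001
4: ✓ ADDVS  r3←0xe5
5: ✓ SUBGT  r4←0x21
6: ✓ CMP  NZCV=1001
7: · MOVLE
8: ✓ SUBVS  r5←0x58

FIX = (r5, 0x58)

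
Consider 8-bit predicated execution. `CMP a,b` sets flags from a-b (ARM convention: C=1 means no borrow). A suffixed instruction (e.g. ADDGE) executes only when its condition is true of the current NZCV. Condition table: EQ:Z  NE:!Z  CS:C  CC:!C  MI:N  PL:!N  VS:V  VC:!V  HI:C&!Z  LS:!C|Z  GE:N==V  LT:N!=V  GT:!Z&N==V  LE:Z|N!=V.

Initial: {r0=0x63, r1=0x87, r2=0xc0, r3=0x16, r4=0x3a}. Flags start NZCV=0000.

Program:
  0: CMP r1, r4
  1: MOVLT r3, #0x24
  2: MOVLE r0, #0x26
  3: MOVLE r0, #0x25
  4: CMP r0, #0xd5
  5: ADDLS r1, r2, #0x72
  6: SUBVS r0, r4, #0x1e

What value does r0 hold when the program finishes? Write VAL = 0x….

VAL = 0x25

[0] flags=0011 → (cmp)
[1] flags=0011 LT?T → r3=0x24
[2] flags=0011 LE?T → r0=0x26
[3] flags=0011 LE?T → r0=0x25
[4] flags=0000 → (cmp)
[5] flags=0000 LS?T → r1=0x32
[6] flags=0000 VS?F → skip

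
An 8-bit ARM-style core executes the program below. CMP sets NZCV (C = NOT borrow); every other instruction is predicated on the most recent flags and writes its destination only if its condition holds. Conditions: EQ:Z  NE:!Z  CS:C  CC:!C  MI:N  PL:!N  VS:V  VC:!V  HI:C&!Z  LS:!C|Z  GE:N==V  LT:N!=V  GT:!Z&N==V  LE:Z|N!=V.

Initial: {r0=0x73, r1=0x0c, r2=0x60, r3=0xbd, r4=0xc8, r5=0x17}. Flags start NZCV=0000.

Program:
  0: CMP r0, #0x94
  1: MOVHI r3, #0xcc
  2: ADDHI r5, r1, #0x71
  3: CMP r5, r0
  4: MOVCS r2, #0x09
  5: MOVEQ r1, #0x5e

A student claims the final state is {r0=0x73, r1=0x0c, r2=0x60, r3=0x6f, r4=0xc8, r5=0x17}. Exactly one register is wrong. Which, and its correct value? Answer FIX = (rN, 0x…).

FIX = (r3, 0xbd)

0: ✓ CMP  NZCV=1001
1: · MOVHI
2: · ADDHI
3: ✓ CMP  NZCV=1000
4: · MOVCS
5: · MOVEQ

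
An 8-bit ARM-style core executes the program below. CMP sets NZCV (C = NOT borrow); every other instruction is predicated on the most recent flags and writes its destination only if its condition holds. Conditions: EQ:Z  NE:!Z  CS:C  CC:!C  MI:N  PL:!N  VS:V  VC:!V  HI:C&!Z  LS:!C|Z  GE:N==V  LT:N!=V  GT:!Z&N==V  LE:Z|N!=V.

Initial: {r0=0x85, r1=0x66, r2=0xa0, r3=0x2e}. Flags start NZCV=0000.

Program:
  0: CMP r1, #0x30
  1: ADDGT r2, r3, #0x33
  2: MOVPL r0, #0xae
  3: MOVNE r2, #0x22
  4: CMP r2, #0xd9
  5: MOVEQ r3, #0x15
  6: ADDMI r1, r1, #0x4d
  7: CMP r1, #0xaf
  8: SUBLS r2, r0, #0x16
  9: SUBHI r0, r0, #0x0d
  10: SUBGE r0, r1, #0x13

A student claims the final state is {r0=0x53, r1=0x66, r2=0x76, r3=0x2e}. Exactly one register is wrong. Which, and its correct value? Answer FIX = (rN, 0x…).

[0] flags=0010 → (cmp)
[1] flags=0010 GT?T → r2=0x61
[2] flags=0010 PL?T → r0=0xae
[3] flags=0010 NE?T → r2=0x22
[4] flags=0000 → (cmp)
[5] flags=0000 EQ?F → skip
[6] flags=0000 MI?F → skip
[7] flags=1001 → (cmp)
[8] flags=1001 LS?T → r2=0x98
[9] flags=1001 HI?F → skip
[10] flags=1001 GE?T → r0=0x53

FIX = (r2, 0x98)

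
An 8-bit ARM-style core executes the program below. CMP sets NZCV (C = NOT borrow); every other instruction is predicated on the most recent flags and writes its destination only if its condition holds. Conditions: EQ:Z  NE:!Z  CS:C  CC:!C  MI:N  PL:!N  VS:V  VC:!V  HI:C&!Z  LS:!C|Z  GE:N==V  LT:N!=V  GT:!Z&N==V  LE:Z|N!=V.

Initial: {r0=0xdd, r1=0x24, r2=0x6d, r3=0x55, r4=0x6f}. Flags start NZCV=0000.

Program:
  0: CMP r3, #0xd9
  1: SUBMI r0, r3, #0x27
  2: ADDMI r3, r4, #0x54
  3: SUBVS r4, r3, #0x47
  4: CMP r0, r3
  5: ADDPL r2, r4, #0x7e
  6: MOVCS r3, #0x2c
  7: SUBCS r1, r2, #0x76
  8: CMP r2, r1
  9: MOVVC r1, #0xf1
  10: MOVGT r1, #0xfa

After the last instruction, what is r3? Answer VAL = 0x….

VAL = 0x2c

[0] flags=0000 → (cmp)
[1] flags=0000 MI?F → skip
[2] flags=0000 MI?F → skip
[3] flags=0000 VS?F → skip
[4] flags=1010 → (cmp)
[5] flags=1010 PL?F → skip
[6] flags=1010 CS?T → r3=0x2c
[7] flags=1010 CS?T → r1=0xf7
[8] flags=0000 → (cmp)
[9] flags=0000 VC?T → r1=0xf1
[10] flags=0000 GT?T → r1=0xfa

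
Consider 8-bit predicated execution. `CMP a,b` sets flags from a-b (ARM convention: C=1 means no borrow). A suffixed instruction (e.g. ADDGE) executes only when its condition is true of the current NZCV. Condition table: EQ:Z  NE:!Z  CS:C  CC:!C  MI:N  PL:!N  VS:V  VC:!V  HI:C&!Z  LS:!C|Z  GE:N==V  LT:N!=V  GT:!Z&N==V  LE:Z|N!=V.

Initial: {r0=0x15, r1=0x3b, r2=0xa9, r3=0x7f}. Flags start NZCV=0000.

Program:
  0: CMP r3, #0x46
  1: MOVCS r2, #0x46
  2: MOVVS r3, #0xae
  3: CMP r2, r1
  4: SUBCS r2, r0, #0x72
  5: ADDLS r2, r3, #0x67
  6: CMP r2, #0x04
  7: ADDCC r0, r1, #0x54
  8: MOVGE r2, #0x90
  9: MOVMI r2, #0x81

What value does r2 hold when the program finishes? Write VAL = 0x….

VAL = 0x81

[0] flags=0010 → (cmp)
[1] flags=0010 CS?T → r2=0x46
[2] flags=0010 VS?F → skip
[3] flags=0010 → (cmp)
[4] flags=0010 CS?T → r2=0xa3
[5] flags=0010 LS?F → skip
[6] flags=1010 → (cmp)
[7] flags=1010 CC?F → skip
[8] flags=1010 GE?F → skip
[9] flags=1010 MI?T → r2=0x81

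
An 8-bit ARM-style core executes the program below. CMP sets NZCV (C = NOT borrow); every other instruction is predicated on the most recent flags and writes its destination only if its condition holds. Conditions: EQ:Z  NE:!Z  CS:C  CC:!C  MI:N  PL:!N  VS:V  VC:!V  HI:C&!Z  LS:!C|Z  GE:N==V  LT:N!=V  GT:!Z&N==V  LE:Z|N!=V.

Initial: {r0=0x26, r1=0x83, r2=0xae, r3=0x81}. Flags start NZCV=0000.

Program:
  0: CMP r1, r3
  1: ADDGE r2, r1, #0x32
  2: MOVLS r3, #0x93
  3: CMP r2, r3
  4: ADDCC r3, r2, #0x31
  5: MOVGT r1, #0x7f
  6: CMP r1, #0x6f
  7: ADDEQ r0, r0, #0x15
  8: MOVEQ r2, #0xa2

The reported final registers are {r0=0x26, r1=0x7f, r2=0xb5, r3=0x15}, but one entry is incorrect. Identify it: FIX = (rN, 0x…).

0: ✓ CMP  NZCV=0010
1: ✓ ADDGE  r2←0xb5
2: · MOVLS
3: ✓ CMP  NZCV=0010
4: · ADDCC
5: ✓ MOVGT  r1←0x7f
6: ✓ CMP  NZCV=0010
7: · ADDEQ
8: · MOVEQ

FIX = (r3, 0x81)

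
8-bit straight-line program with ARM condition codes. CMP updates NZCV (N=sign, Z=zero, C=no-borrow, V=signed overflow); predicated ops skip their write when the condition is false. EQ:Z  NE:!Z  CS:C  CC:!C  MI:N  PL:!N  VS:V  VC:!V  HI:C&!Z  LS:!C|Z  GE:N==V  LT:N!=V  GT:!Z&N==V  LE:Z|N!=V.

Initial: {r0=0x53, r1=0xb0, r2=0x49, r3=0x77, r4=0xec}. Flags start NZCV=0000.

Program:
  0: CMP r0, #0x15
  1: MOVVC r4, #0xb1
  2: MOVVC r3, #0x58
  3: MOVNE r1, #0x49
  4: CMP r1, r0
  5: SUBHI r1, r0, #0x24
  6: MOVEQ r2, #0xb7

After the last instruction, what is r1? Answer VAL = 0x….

0: ✓ CMP  NZCV=0010
1: ✓ MOVVC  r4←0xb1
2: ✓ MOVVC  r3←0x58
3: ✓ MOVNE  r1←0x49
4: ✓ CMP  NZCV=1000
5: · SUBHI
6: · MOVEQ

VAL = 0x49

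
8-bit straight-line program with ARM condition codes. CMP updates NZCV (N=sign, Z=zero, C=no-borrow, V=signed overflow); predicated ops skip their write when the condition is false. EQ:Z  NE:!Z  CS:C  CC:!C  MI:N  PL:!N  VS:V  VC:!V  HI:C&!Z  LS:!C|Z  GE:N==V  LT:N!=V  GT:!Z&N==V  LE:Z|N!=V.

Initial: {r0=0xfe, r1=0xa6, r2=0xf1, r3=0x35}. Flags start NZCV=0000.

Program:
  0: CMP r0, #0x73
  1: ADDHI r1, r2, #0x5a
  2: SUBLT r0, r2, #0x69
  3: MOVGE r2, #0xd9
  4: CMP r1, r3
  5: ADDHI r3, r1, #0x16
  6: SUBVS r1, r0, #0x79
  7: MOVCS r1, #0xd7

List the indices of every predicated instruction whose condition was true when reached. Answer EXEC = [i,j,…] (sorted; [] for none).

0: ✓ CMP  NZCV=1010
1: ✓ ADDHI  r1←0x4b
2: ✓ SUBLT  r0←0x88
3: · MOVGE
4: ✓ CMP  NZCV=0010
5: ✓ ADDHI  r3←0x61
6: · SUBVS
7: ✓ MOVCS  r1←0xd7

EXEC = [1,2,5,7]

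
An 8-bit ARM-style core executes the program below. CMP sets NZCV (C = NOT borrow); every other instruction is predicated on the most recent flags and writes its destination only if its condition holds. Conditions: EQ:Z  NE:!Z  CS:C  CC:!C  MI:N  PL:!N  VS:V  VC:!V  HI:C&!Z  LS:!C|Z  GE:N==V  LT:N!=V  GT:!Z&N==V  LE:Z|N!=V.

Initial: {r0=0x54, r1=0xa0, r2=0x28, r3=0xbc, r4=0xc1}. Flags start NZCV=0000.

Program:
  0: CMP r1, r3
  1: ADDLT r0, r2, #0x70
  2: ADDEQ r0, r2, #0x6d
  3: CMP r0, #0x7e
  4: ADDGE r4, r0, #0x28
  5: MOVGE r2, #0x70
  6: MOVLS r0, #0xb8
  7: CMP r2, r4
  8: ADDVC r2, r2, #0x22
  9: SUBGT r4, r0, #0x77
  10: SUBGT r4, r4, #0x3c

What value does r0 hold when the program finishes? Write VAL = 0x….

VAL = 0x98

[0] flags=1000 → (cmp)
[1] flags=1000 LT?T → r0=0x98
[2] flags=1000 EQ?F → skip
[3] flags=0011 → (cmp)
[4] flags=0011 GE?F → skip
[5] flags=0011 GE?F → skip
[6] flags=0011 LS?F → skip
[7] flags=0000 → (cmp)
[8] flags=0000 VC?T → r2=0x4a
[9] flags=0000 GT?T → r4=0x21
[10] flags=0000 GT?T → r4=0xe5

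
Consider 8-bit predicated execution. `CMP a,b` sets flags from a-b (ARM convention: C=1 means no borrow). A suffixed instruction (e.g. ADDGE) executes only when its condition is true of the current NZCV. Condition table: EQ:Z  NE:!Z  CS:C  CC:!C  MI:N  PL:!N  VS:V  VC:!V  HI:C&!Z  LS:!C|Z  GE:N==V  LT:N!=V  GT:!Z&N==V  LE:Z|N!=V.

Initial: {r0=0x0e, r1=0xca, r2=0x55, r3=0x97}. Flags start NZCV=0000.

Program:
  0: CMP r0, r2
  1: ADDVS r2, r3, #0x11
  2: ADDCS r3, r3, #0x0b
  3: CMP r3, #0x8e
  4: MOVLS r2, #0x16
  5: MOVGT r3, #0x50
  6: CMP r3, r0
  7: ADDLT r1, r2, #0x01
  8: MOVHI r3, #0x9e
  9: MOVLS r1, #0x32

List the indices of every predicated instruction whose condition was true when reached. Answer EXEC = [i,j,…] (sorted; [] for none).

EXEC = [5,8]

0: ✓ CMP  NZCV=1000
1: · ADDVS
2: · ADDCS
3: ✓ CMP  NZCV=0010
4: · MOVLS
5: ✓ MOVGT  r3←0x50
6: ✓ CMP  NZCV=0010
7: · ADDLT
8: ✓ MOVHI  r3←0x9e
9: · MOVLS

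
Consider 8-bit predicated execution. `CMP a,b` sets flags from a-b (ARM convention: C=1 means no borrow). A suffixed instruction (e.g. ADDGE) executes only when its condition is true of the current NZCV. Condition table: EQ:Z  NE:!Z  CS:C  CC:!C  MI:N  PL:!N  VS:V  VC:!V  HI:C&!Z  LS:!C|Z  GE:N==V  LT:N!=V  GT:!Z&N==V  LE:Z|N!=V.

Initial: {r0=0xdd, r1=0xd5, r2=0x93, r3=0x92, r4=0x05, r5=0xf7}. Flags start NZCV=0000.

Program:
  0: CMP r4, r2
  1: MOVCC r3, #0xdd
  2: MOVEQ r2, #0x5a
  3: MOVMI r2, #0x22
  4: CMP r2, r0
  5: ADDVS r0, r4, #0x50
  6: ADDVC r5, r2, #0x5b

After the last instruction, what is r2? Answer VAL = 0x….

VAL = 0x93

0: ✓ CMP  NZCV=0000
1: ✓ MOVCC  r3←0xdd
2: · MOVEQ
3: · MOVMI
4: ✓ CMP  NZCV=1000
5: · ADDVS
6: ✓ ADDVC  r5←0xee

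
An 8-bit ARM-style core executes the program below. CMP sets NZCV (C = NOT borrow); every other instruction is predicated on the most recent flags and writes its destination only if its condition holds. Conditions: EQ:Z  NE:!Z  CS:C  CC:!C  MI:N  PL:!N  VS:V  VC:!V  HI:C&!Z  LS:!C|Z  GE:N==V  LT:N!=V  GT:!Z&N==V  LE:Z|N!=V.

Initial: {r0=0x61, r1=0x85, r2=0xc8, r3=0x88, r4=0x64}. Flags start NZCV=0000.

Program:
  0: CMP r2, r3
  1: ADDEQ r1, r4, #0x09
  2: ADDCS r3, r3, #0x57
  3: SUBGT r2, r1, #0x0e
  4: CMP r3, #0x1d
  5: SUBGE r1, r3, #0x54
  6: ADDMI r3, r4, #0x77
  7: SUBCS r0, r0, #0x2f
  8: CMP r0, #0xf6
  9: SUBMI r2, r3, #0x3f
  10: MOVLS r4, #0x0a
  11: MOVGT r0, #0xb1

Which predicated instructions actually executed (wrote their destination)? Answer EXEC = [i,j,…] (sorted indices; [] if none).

[0] flags=0010 → (cmp)
[1] flags=0010 EQ?F → skip
[2] flags=0010 CS?T → r3=0xdf
[3] flags=0010 GT?T → r2=0x77
[4] flags=1010 → (cmp)
[5] flags=1010 GE?F → skip
[6] flags=1010 MI?T → r3=0xdb
[7] flags=1010 CS?T → r0=0x32
[8] flags=0000 → (cmp)
[9] flags=0000 MI?F → skip
[10] flags=0000 LS?T → r4=0x0a
[11] flags=0000 GT?T → r0=0xb1

EXEC = [2,3,6,7,10,11]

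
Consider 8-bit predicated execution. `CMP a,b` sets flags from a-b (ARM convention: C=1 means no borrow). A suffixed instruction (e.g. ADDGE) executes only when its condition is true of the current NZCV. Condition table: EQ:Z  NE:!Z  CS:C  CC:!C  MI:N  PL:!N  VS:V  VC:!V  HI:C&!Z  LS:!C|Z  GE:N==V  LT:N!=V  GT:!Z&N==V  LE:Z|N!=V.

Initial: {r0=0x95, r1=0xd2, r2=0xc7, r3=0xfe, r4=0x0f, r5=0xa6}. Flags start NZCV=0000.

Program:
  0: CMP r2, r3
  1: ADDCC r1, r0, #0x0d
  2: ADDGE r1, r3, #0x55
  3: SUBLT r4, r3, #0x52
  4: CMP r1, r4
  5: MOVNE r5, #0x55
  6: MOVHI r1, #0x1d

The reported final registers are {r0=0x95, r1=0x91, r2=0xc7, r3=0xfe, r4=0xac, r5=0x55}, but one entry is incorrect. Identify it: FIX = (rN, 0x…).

FIX = (r1, 0xa2)

0: ✓ CMP  NZCV=1000
1: ✓ ADDCC  r1←0xa2
2: · ADDGE
3: ✓ SUBLT  r4←0xac
4: ✓ CMP  NZCV=1000
5: ✓ MOVNE  r5←0x55
6: · MOVHI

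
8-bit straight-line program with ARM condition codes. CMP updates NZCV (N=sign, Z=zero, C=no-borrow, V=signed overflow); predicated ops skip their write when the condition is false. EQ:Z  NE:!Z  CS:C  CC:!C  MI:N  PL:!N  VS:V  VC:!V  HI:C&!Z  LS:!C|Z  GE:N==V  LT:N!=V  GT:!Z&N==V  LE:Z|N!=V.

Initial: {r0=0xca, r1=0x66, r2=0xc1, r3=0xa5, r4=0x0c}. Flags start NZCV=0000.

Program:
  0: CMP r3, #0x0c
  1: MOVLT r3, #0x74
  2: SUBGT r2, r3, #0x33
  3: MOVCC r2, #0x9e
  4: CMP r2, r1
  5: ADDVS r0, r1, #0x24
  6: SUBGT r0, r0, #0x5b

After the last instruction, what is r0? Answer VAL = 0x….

0: ✓ CMP  NZCV=1010
1: ✓ MOVLT  r3←0x74
2: · SUBGT
3: · MOVCC
4: ✓ CMP  NZCV=0011
5: ✓ ADDVS  r0←0x8a
6: · SUBGT

VAL = 0x8a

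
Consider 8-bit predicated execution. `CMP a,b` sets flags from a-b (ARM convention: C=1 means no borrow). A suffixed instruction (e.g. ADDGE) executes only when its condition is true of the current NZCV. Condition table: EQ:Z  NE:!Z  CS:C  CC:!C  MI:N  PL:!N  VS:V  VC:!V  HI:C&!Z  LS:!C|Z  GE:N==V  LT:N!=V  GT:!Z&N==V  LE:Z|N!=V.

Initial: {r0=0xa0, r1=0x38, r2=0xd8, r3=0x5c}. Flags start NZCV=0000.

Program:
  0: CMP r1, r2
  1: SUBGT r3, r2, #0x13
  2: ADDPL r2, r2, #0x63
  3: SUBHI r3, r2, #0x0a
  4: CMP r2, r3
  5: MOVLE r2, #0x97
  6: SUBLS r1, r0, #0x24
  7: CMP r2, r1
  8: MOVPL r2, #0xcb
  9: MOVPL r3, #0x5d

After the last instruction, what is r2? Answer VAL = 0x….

VAL = 0x3b

0: ✓ CMP  NZCV=0000
1: ✓ SUBGT  r3←0xc5
2: ✓ ADDPL  r2←0x3b
3: · SUBHI
4: ✓ CMP  NZCV=0000
5: · MOVLE
6: ✓ SUBLS  r1←0x7c
7: ✓ CMP  NZCV=1000
8: · MOVPL
9: · MOVPL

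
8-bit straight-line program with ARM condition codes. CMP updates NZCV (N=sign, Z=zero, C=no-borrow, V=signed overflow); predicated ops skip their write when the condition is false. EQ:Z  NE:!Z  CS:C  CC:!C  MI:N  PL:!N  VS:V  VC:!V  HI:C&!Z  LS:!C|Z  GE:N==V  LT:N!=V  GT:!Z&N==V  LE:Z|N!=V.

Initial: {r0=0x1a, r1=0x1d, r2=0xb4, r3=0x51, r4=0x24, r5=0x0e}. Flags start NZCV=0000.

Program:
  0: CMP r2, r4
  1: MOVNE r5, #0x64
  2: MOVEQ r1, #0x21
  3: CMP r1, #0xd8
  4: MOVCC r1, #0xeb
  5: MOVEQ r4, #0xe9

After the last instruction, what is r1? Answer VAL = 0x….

VAL = 0xeb

0: ✓ CMP  NZCV=1010
1: ✓ MOVNE  r5←0x64
2: · MOVEQ
3: ✓ CMP  NZCV=0000
4: ✓ MOVCC  r1←0xeb
5: · MOVEQ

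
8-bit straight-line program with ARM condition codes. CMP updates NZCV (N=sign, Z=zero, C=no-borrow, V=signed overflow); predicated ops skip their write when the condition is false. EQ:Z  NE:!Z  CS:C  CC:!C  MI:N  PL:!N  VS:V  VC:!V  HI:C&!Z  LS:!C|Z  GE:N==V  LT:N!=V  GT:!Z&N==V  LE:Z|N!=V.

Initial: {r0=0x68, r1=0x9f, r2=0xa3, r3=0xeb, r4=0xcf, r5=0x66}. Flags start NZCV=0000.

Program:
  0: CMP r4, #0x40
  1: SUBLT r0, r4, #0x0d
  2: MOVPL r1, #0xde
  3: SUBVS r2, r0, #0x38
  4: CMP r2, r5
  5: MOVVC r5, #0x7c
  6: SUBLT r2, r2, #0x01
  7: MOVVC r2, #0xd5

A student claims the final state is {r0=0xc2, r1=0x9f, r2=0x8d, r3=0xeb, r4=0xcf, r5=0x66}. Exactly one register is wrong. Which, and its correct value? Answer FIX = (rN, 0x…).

0: ✓ CMP  NZCV=1010
1: ✓ SUBLT  r0←0xc2
2: · MOVPL
3: · SUBVS
4: ✓ CMP  NZCV=0011
5: · MOVVC
6: ✓ SUBLT  r2←0xa2
7: · MOVVC

FIX = (r2, 0xa2)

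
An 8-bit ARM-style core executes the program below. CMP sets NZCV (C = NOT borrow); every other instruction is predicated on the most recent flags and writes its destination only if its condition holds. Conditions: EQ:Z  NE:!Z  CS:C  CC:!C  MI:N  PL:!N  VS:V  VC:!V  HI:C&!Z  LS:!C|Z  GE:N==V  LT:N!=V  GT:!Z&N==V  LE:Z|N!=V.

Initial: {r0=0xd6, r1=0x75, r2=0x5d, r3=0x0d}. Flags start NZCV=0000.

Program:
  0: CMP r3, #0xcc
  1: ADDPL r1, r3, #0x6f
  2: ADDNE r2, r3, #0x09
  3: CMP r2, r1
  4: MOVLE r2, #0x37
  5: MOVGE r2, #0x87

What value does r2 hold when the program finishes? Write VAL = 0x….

VAL = 0x37

0: ✓ CMP  NZCV=0000
1: ✓ ADDPL  r1←0x7c
2: ✓ ADDNE  r2←0x16
3: ✓ CMP  NZCV=1000
4: ✓ MOVLE  r2←0x37
5: · MOVGE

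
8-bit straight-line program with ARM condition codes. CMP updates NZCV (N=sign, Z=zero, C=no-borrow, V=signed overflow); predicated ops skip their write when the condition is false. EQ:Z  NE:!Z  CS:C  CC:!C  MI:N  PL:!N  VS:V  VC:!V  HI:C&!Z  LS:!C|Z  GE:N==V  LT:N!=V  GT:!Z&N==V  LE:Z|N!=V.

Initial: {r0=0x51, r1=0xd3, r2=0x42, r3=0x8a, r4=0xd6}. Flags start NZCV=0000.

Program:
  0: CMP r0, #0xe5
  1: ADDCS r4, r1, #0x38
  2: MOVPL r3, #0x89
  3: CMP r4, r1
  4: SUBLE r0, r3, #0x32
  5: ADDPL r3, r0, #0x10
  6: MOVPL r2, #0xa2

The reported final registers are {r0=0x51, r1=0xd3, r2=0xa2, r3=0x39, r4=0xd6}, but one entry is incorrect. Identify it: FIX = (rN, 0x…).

FIX = (r3, 0x61)

0: ✓ CMP  NZCV=0000
1: · ADDCS
2: ✓ MOVPL  r3←0x89
3: ✓ CMP  NZCV=0010
4: · SUBLE
5: ✓ ADDPL  r3←0x61
6: ✓ MOVPL  r2←0xa2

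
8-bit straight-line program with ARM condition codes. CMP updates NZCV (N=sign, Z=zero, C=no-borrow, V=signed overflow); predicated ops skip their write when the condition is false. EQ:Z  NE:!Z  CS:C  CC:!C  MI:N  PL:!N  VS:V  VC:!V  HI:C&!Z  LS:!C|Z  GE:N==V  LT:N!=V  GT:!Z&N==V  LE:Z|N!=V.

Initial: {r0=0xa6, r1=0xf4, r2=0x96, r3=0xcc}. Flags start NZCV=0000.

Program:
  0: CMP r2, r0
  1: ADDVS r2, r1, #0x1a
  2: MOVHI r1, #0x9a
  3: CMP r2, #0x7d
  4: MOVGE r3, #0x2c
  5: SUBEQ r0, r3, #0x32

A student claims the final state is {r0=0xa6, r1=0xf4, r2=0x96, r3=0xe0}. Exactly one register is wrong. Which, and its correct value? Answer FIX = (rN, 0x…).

[0] flags=1000 → (cmp)
[1] flags=1000 VS?F → skip
[2] flags=1000 HI?F → skip
[3] flags=0011 → (cmp)
[4] flags=0011 GE?F → skip
[5] flags=0011 EQ?F → skip

FIX = (r3, 0xcc)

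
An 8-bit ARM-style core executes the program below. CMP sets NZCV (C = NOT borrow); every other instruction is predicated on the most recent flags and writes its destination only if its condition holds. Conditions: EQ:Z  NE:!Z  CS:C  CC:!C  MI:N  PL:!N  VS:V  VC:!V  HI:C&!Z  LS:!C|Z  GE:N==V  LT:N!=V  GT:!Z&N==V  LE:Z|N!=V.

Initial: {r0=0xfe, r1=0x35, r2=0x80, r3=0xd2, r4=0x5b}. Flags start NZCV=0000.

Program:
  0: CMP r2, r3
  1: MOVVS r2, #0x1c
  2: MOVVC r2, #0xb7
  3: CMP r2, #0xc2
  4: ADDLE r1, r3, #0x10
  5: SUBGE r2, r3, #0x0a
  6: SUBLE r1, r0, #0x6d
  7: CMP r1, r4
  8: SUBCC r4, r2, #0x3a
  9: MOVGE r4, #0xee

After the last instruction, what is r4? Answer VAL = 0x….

0: ✓ CMP  NZCV=1000
1: · MOVVS
2: ✓ MOVVC  r2←0xb7
3: ✓ CMP  NZCV=1000
4: ✓ ADDLE  r1←0xe2
5: · SUBGE
6: ✓ SUBLE  r1←0x91
7: ✓ CMP  NZCV=0011
8: · SUBCC
9: · MOVGE

VAL = 0x5b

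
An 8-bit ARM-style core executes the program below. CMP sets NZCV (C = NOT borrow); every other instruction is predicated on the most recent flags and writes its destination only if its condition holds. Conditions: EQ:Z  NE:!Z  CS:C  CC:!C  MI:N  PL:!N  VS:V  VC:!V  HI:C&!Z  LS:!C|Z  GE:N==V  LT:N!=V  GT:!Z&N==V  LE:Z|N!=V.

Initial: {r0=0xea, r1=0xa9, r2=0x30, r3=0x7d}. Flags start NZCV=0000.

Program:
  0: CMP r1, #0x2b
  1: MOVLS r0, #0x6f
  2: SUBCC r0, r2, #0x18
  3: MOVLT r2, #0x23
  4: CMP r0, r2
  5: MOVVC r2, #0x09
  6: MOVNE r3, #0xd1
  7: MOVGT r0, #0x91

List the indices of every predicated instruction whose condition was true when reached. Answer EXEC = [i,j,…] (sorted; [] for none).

[0] flags=0011 → (cmp)
[1] flags=0011 LS?F → skip
[2] flags=0011 CC?F → skip
[3] flags=0011 LT?T → r2=0x23
[4] flags=1010 → (cmp)
[5] flags=1010 VC?T → r2=0x09
[6] flags=1010 NE?T → r3=0xd1
[7] flags=1010 GT?F → skip

EXEC = [3,5,6]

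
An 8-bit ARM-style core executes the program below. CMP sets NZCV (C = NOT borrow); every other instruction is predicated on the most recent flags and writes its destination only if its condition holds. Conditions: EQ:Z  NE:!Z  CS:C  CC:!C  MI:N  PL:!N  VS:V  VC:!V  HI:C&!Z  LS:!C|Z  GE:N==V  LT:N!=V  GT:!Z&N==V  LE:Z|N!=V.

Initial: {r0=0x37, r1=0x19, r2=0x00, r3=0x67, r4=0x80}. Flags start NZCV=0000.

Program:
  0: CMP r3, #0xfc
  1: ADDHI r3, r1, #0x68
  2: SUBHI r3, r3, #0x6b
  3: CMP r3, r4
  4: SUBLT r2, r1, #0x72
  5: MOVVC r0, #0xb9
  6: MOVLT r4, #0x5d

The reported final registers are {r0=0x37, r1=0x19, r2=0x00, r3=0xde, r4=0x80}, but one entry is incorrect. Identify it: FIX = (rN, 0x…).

FIX = (r3, 0x67)

[0] flags=0000 → (cmp)
[1] flags=0000 HI?F → skip
[2] flags=0000 HI?F → skip
[3] flags=1001 → (cmp)
[4] flags=1001 LT?F → skip
[5] flags=1001 VC?F → skip
[6] flags=1001 LT?F → skip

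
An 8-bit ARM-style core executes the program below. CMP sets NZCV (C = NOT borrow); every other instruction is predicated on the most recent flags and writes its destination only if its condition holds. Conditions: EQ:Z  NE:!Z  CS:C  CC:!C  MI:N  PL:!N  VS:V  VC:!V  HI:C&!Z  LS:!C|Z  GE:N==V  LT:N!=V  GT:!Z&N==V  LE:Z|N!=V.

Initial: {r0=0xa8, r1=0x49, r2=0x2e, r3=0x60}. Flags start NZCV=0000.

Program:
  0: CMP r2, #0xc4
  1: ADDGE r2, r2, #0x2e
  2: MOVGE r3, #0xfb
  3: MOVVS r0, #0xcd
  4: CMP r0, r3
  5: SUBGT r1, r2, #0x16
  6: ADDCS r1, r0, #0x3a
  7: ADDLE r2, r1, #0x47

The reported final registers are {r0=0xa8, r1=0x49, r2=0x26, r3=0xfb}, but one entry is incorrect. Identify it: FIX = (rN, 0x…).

FIX = (r2, 0x90)

0: ✓ CMP  NZCV=0000
1: ✓ ADDGE  r2←0x5c
2: ✓ MOVGE  r3←0xfb
3: · MOVVS
4: ✓ CMP  NZCV=1000
5: · SUBGT
6: · ADDCS
7: ✓ ADDLE  r2←0x90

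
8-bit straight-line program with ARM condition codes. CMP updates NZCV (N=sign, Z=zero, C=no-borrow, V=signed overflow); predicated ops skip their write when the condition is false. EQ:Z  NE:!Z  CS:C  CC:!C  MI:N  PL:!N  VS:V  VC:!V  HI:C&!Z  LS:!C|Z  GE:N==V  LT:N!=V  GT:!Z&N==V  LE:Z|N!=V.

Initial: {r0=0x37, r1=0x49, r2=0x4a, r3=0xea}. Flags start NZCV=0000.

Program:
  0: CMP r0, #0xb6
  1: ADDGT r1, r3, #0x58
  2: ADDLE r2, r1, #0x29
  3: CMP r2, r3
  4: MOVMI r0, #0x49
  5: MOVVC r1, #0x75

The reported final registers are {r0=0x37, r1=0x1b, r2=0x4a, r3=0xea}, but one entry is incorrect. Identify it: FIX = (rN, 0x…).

FIX = (r1, 0x75)

[0] flags=1001 → (cmp)
[1] flags=1001 GT?T → r1=0x42
[2] flags=1001 LE?F → skip
[3] flags=0000 → (cmp)
[4] flags=0000 MI?F → skip
[5] flags=0000 VC?T → r1=0x75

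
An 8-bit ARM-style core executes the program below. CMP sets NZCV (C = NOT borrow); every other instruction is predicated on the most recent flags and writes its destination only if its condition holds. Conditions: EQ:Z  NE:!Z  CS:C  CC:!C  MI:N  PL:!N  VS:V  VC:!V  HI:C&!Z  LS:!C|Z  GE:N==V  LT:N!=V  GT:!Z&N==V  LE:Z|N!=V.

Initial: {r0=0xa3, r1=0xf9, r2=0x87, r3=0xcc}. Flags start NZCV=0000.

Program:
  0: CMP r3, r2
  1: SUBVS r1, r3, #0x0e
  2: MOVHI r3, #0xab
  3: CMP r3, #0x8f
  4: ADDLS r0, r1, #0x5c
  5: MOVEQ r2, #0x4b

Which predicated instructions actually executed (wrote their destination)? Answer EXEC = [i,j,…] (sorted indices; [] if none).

0: ✓ CMP  NZCV=0010
1: · SUBVS
2: ✓ MOVHI  r3←0xab
3: ✓ CMP  NZCV=0010
4: · ADDLS
5: · MOVEQ

EXEC = [2]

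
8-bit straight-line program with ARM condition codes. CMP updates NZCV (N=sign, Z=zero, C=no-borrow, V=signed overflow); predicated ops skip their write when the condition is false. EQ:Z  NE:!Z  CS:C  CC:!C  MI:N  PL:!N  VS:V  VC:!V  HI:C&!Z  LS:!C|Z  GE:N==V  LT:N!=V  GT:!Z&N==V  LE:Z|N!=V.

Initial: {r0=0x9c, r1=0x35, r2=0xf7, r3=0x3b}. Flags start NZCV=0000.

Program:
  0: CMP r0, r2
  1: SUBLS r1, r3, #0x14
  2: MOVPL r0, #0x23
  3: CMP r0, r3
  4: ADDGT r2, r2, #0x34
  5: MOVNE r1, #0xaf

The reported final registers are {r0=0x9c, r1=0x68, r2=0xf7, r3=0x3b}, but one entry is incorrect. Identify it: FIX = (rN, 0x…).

FIX = (r1, 0xaf)

0: ✓ CMP  NZCV=1000
1: ✓ SUBLS  r1←0x27
2: · MOVPL
3: ✓ CMP  NZCV=0011
4: · ADDGT
5: ✓ MOVNE  r1←0xaf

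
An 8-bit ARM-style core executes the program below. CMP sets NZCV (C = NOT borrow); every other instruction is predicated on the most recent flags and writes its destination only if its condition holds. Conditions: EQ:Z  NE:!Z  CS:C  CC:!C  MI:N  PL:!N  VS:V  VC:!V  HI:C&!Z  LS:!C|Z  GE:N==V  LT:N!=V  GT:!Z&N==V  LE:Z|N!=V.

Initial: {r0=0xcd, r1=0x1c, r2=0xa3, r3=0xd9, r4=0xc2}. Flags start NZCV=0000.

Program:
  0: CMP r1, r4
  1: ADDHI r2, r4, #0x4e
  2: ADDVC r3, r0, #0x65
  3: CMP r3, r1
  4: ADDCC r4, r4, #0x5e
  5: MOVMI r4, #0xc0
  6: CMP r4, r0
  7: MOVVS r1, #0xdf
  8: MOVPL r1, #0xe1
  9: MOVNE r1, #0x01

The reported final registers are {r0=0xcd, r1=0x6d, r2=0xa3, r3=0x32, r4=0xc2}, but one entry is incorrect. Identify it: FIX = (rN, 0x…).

[0] flags=0000 → (cmp)
[1] flags=0000 HI?F → skip
[2] flags=0000 VC?T → r3=0x32
[3] flags=0010 → (cmp)
[4] flags=0010 CC?F → skip
[5] flags=0010 MI?F → skip
[6] flags=1000 → (cmp)
[7] flags=1000 VS?F → skip
[8] flags=1000 PL?F → skip
[9] flags=1000 NE?T → r1=0x01

FIX = (r1, 0x01)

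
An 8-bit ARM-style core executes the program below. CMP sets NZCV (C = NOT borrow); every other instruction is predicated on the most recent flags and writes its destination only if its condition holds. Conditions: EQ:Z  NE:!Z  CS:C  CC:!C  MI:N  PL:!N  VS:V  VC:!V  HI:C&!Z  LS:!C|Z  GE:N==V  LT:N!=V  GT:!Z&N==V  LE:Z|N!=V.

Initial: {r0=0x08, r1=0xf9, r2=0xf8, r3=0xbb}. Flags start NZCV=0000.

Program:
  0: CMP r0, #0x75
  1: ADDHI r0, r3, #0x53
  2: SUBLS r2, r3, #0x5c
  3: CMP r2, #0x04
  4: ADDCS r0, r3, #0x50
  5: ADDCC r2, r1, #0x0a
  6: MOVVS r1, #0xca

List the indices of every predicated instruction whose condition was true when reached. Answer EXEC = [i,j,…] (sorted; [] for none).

[0] flags=1000 → (cmp)
[1] flags=1000 HI?F → skip
[2] flags=1000 LS?T → r2=0x5f
[3] flags=0010 → (cmp)
[4] flags=0010 CS?T → r0=0x0b
[5] flags=0010 CC?F → skip
[6] flags=0010 VS?F → skip

EXEC = [2,4]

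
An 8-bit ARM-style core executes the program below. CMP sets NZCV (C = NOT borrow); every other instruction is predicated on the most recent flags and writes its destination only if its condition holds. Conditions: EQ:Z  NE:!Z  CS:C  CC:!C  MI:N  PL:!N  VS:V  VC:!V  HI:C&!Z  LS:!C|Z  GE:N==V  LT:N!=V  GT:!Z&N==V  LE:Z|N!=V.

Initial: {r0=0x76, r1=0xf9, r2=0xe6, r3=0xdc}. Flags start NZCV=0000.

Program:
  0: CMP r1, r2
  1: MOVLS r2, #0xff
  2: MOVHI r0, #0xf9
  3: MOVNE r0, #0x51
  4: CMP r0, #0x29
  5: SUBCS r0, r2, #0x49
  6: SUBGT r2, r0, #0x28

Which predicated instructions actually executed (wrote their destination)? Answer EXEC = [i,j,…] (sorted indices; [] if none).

0: ✓ CMP  NZCV=0010
1: · MOVLS
2: ✓ MOVHI  r0←0xf9
3: ✓ MOVNE  r0←0x51
4: ✓ CMP  NZCV=0010
5: ✓ SUBCS  r0←0x9d
6: ✓ SUBGT  r2←0x75

EXEC = [2,3,5,6]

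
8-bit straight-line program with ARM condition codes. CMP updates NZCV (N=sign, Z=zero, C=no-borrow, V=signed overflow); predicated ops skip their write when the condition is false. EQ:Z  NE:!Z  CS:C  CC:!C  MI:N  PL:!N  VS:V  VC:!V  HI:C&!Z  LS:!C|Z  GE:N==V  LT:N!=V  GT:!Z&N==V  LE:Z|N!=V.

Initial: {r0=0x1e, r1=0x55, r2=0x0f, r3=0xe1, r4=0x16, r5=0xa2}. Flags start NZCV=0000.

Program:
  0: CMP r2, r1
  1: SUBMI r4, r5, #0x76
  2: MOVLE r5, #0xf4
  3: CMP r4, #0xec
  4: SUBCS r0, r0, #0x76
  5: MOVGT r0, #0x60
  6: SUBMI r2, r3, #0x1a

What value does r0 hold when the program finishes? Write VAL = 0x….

[0] flags=1000 → (cmp)
[1] flags=1000 MI?T → r4=0x2c
[2] flags=1000 LE?T → r5=0xf4
[3] flags=0000 → (cmp)
[4] flags=0000 CS?F → skip
[5] flags=0000 GT?T → r0=0x60
[6] flags=0000 MI?F → skip

VAL = 0x60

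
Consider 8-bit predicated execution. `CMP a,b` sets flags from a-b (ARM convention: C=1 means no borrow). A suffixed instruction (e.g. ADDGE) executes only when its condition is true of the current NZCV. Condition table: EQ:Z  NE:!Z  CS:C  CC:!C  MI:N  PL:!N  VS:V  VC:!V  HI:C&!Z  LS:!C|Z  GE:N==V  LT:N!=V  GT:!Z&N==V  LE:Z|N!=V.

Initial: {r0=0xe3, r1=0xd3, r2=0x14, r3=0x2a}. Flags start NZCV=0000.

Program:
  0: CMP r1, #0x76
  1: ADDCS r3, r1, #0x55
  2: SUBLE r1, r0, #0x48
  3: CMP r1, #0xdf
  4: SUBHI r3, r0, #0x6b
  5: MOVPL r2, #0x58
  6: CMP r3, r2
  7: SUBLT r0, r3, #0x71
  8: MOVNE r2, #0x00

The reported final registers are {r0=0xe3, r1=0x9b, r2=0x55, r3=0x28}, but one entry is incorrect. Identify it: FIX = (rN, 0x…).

FIX = (r2, 0x00)

[0] flags=0011 → (cmp)
[1] flags=0011 CS?T → r3=0x28
[2] flags=0011 LE?T → r1=0x9b
[3] flags=1000 → (cmp)
[4] flags=1000 HI?F → skip
[5] flags=1000 PL?F → skip
[6] flags=0010 → (cmp)
[7] flags=0010 LT?F → skip
[8] flags=0010 NE?T → r2=0x00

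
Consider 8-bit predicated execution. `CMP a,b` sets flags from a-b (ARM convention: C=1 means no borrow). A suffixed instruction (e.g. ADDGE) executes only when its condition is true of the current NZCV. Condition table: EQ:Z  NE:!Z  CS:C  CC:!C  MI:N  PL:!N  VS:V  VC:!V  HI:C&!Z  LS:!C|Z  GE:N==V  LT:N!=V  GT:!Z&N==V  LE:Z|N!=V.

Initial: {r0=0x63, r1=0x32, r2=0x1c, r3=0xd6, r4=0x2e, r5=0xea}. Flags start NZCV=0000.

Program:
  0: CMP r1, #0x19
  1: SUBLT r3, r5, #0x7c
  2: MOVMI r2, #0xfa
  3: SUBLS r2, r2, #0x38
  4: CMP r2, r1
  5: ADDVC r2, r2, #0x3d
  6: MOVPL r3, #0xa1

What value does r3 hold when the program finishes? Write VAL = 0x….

0: ✓ CMP  NZCV=0010
1: · SUBLT
2: · MOVMI
3: · SUBLS
4: ✓ CMP  NZCV=1000
5: ✓ ADDVC  r2←0x59
6: · MOVPL

VAL = 0xd6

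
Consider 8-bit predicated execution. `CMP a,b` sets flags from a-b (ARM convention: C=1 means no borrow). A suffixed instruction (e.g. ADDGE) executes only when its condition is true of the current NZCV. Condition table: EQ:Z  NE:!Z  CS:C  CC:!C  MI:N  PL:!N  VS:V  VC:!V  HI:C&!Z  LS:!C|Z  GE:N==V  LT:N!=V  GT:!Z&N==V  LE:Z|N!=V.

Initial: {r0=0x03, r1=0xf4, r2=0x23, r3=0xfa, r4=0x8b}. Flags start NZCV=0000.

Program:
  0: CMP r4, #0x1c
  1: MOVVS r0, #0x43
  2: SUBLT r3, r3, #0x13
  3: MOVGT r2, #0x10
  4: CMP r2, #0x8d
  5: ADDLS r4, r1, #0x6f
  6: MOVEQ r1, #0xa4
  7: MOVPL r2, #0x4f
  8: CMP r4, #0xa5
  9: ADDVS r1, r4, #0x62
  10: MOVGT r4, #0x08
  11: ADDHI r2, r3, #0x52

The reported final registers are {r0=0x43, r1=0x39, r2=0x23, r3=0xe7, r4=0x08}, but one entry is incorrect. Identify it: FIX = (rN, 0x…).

FIX = (r1, 0xc5)

0: ✓ CMP  NZCV=0011
1: ✓ MOVVS  r0←0x43
2: ✓ SUBLT  r3←0xe7
3: · MOVGT
4: ✓ CMP  NZCV=1001
5: ✓ ADDLS  r4←0x63
6: · MOVEQ
7: · MOVPL
8: ✓ CMP  NZCV=1001
9: ✓ ADDVS  r1←0xc5
10: ✓ MOVGT  r4←0x08
11: · ADDHI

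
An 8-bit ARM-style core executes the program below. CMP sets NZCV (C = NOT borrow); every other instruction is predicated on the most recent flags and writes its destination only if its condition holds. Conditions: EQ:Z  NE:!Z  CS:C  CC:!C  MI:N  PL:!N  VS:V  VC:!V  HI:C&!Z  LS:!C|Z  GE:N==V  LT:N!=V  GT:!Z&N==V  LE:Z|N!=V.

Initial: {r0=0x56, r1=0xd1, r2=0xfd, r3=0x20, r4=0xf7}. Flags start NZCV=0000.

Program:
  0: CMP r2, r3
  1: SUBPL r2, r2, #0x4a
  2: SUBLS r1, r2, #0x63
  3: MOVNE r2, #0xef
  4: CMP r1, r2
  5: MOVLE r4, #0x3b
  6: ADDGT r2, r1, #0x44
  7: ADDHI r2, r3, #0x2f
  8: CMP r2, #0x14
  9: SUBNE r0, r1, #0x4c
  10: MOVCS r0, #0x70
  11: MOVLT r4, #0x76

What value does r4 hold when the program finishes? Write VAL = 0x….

VAL = 0x76

0: ✓ CMP  NZCV=1010
1: · SUBPL
2: · SUBLS
3: ✓ MOVNE  r2←0xef
4: ✓ CMP  NZCV=1000
5: ✓ MOVLE  r4←0x3b
6: · ADDGT
7: · ADDHI
8: ✓ CMP  NZCV=1010
9: ✓ SUBNE  r0←0x85
10: ✓ MOVCS  r0←0x70
11: ✓ MOVLT  r4←0x76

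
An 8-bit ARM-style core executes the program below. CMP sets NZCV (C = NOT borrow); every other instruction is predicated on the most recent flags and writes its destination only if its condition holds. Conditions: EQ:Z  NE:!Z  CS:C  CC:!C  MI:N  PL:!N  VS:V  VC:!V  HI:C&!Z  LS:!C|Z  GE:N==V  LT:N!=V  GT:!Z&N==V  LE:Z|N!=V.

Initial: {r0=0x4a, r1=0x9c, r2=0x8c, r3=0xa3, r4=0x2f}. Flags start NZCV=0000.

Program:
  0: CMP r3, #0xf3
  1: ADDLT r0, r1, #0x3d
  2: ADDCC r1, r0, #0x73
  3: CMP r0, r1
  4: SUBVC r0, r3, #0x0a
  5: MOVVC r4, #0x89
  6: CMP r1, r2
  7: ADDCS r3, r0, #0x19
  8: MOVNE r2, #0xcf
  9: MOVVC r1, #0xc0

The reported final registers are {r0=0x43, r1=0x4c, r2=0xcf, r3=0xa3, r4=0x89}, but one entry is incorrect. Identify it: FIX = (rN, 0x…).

[0] flags=1000 → (cmp)
[1] flags=1000 LT?T → r0=0xd9
[2] flags=1000 CC?T → r1=0x4c
[3] flags=1010 → (cmp)
[4] flags=1010 VC?T → r0=0x99
[5] flags=1010 VC?T → r4=0x89
[6] flags=1001 → (cmp)
[7] flags=1001 CS?F → skip
[8] flags=1001 NE?T → r2=0xcf
[9] flags=1001 VC?F → skip

FIX = (r0, 0x99)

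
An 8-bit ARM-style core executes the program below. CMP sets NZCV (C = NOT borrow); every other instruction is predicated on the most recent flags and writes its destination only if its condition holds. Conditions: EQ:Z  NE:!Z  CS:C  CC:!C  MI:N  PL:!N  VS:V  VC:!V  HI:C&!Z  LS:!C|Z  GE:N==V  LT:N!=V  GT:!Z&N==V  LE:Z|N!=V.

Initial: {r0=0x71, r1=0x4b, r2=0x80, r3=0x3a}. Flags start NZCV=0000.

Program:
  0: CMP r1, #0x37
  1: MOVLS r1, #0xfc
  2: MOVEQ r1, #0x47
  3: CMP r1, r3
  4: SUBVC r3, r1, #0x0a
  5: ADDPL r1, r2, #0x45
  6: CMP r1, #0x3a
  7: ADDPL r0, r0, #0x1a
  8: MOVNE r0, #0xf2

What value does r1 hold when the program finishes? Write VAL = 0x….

0: ✓ CMP  NZCV=0010
1: · MOVLS
2: · MOVEQ
3: ✓ CMP  NZCV=0010
4: ✓ SUBVC  r3←0x41
5: ✓ ADDPL  r1←0xc5
6: ✓ CMP  NZCV=1010
7: · ADDPL
8: ✓ MOVNE  r0←0xf2

VAL = 0xc5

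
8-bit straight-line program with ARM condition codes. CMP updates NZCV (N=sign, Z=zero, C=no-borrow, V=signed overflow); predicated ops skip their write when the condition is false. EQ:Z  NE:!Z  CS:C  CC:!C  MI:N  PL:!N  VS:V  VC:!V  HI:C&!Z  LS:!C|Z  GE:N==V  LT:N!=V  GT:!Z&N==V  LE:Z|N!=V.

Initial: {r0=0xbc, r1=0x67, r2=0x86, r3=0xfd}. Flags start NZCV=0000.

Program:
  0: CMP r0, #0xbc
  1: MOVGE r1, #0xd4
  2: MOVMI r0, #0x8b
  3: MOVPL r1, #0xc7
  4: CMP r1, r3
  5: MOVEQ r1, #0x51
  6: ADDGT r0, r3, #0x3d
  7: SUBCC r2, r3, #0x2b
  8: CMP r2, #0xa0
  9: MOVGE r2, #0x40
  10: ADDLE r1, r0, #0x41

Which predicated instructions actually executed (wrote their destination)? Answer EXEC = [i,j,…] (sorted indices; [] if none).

EXEC = [1,3,7,9]

[0] flags=0110 → (cmp)
[1] flags=0110 GE?T → r1=0xd4
[2] flags=0110 MI?F → skip
[3] flags=0110 PL?T → r1=0xc7
[4] flags=1000 → (cmp)
[5] flags=1000 EQ?F → skip
[6] flags=1000 GT?F → skip
[7] flags=1000 CC?T → r2=0xd2
[8] flags=0010 → (cmp)
[9] flags=0010 GE?T → r2=0x40
[10] flags=0010 LE?F → skip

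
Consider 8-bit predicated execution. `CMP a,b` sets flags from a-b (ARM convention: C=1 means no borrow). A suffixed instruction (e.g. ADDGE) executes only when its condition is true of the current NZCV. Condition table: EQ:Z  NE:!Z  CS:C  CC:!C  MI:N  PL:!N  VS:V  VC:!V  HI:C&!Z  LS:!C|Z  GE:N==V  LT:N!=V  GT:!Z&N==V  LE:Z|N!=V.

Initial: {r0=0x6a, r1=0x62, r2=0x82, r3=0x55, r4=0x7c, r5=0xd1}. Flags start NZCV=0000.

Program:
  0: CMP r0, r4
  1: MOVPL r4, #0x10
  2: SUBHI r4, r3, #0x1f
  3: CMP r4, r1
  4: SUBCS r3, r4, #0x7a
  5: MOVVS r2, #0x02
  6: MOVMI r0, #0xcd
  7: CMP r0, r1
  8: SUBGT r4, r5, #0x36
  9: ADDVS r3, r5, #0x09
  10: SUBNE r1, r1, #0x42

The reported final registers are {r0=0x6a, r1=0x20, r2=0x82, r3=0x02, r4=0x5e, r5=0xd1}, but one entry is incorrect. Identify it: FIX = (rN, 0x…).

FIX = (r4, 0x9b)

0: ✓ CMP  NZCV=1000
1: · MOVPL
2: · SUBHI
3: ✓ CMP  NZCV=0010
4: ✓ SUBCS  r3←0x02
5: · MOVVS
6: · MOVMI
7: ✓ CMP  NZCV=0010
8: ✓ SUBGT  r4←0x9b
9: · ADDVS
10: ✓ SUBNE  r1←0x20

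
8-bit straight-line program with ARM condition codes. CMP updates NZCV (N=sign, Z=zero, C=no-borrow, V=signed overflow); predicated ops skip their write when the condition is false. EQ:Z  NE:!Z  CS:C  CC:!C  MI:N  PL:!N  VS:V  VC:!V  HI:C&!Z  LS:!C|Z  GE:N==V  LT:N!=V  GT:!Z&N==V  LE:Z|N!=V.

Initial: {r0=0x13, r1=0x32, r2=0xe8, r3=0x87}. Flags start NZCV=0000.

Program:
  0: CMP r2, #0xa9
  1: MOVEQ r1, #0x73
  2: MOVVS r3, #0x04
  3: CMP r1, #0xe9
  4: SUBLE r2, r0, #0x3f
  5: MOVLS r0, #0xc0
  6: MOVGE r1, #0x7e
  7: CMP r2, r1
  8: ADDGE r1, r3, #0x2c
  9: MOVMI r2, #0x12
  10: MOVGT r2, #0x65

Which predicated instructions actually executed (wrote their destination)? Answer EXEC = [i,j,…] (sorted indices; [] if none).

EXEC = [5,6]

0: ✓ CMP  NZCV=0010
1: · MOVEQ
2: · MOVVS
3: ✓ CMP  NZCV=0000
4: · SUBLE
5: ✓ MOVLS  r0←0xc0
6: ✓ MOVGE  r1←0x7e
7: ✓ CMP  NZCV=0011
8: · ADDGE
9: · MOVMI
10: · MOVGT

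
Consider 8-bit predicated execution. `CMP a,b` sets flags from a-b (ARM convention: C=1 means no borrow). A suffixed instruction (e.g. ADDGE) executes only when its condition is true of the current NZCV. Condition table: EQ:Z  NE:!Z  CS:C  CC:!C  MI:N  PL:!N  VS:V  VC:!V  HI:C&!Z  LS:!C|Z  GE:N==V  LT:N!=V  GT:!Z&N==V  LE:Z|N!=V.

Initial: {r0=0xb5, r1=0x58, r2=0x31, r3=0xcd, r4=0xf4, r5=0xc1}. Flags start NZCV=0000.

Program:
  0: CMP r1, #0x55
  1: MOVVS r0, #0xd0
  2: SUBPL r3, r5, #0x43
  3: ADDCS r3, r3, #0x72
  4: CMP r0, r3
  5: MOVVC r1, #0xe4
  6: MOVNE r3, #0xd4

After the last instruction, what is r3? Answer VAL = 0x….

VAL = 0xd4

[0] flags=0010 → (cmp)
[1] flags=0010 VS?F → skip
[2] flags=0010 PL?T → r3=0x7e
[3] flags=0010 CS?T → r3=0xf0
[4] flags=1000 → (cmp)
[5] flags=1000 VC?T → r1=0xe4
[6] flags=1000 NE?T → r3=0xd4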